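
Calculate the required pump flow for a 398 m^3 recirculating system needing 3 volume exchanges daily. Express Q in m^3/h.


Daily recirculation volume = 398 m^3 * 3 = 1194 m^3/day
Flow rate Q = daily volume / 24 h = 1194 / 24 = 49.75 m^3/h

49.75 m^3/h


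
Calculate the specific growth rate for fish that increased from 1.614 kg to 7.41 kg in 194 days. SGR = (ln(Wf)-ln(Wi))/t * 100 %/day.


ln(W_f) = ln(7.41) = 2.0028304
ln(W_i) = ln(1.614) = 0.47871557
ln(W_f) - ln(W_i) = 2.0028304 - 0.47871557 = 1.5241148
SGR = 1.5241148 / 194 * 100 = 0.785626 %/day

0.785626 %/day


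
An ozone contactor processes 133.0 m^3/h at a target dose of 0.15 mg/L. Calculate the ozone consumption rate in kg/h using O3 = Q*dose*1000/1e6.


O3 demand (mg/h) = Q * dose * 1000 = 133.0 * 0.15 * 1000 = 19950 mg/h
Convert mg to kg: 19950 / 1e6 = 0.01995 kg/h

0.01995 kg/h


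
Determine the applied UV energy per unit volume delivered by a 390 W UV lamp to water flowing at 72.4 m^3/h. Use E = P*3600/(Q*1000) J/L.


Energy delivered per hour = 390 W * 3600 s = 1404000 J/h
Volume treated per hour = 72.4 m^3/h * 1000 = 72400 L/h
dose = 1404000 / 72400 = 19.3923 J/L

19.3923 J/L


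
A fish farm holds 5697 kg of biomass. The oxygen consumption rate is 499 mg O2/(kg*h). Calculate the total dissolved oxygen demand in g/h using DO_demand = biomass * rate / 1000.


Total O2 consumption (mg/h) = 5697 kg * 499 mg/(kg*h) = 2842803 mg/h
Convert to g/h: 2842803 / 1000 = 2842.803 g/h

2842.803 g/h


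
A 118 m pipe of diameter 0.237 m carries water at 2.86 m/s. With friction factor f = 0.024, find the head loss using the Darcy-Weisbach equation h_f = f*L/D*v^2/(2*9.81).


v^2 = 2.86^2 = 8.1796 m^2/s^2
L/D = 118/0.237 = 497.8903
h_f = f*(L/D)*v^2/(2g) = 0.024 * 497.8903 * 8.1796 / 19.62 = 4.9817 m

4.9817 m


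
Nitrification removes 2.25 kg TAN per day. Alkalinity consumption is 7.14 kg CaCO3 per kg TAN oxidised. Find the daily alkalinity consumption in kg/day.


Alkalinity factor: 7.14 kg CaCO3 consumed per kg TAN nitrified
alk = 2.25 kg TAN * 7.14 = 16.065 kg CaCO3/day

16.065 kg CaCO3/day


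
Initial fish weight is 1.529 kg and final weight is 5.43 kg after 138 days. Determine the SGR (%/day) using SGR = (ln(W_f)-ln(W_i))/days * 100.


ln(W_f) = ln(5.43) = 1.6919391
ln(W_i) = ln(1.529) = 0.42461393
ln(W_f) - ln(W_i) = 1.6919391 - 0.42461393 = 1.2673252
SGR = 1.2673252 / 138 * 100 = 0.918352 %/day

0.918352 %/day


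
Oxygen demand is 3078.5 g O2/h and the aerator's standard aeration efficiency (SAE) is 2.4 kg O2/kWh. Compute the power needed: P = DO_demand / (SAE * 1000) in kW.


SAE in g O2/kWh = 2.4 * 1000 = 2400 g/kWh
P = DO_demand / SAE_g = 3078.5 / 2400 = 1.28271 kW

1.28271 kW


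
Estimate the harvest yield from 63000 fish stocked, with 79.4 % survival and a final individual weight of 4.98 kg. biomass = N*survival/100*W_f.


Survivors = 63000 * 79.4/100 = 50022 fish
Harvest biomass = survivors * W_f = 50022 * 4.98 = 249109.56 kg

249109.56 kg


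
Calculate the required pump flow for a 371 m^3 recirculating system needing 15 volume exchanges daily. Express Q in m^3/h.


Daily recirculation volume = 371 m^3 * 15 = 5565 m^3/day
Flow rate Q = daily volume / 24 h = 5565 / 24 = 231.875 m^3/h

231.875 m^3/h


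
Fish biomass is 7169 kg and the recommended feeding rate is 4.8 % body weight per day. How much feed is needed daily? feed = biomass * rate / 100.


Feeding rate fraction = 4.8% / 100 = 0.048
Daily feed = 7169 kg * 0.048 = 344.112 kg/day

344.112 kg/day


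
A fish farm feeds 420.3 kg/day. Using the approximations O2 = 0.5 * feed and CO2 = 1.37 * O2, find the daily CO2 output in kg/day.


O2 = 420.3 * 0.5 = 210.15
CO2 = 210.15 * 1.37 = 287.9055

287.9055 kg/day


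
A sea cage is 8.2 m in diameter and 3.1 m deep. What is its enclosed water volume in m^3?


r = d/2 = 8.2/2 = 4.1 m
Base area = pi*r^2 = pi*4.1^2 = 52.810173 m^2
Volume = 52.810173 * 3.1 = 163.712 m^3

163.712 m^3


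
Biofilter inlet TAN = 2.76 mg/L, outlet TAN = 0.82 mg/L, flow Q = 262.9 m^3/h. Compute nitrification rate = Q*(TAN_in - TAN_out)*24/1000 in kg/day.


Concentration drop: TAN_in - TAN_out = 2.76 - 0.82 = 1.94 mg/L
Hourly TAN removed = Q * dTAN = 262.9 m^3/h * 1.94 mg/L = 510.026 g/h  (m^3/h * mg/L = g/h)
Daily TAN removed = 510.026 * 24 = 12240.624 g/day
Convert to kg/day: 12240.624 / 1000 = 12.240624 kg/day

12.240624 kg/day


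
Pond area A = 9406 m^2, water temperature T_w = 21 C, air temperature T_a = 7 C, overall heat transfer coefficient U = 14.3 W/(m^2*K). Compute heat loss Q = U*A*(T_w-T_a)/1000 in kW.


Temperature difference dT = 21 - 7 = 14 K
Heat loss (W) = U * A * dT = 14.3 * 9406 * 14 = 1883081.2 W
Convert to kW: 1883081.2 / 1000 = 1883.0812 kW

1883.0812 kW


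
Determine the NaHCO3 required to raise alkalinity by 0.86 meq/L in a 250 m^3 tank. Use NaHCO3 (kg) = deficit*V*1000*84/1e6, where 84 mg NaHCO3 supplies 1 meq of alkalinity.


Tank volume in L = 250 m^3 * 1000 = 250000 L
Total meq required = 0.86 meq/L * 250000 L = 215000 meq
NaHCO3 mass = 215000 meq * 84 mg/meq / 1e6 = 18.06 kg

18.06 kg


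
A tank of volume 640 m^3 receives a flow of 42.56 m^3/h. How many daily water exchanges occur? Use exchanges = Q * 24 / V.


Daily flow volume = 42.56 m^3/h * 24 h = 1021.44 m^3/day
Exchanges = daily flow / tank volume = 1021.44 / 640 = 1.596 exchanges/day

1.596 exchanges/day


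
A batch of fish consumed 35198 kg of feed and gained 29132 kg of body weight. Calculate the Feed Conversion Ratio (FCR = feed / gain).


FCR = feed consumed / weight gained
FCR = 35198 kg / 29132 kg = 1.20822

1.20822


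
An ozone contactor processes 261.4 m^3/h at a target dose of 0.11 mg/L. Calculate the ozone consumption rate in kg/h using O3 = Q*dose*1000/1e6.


O3 demand (mg/h) = Q * dose * 1000 = 261.4 * 0.11 * 1000 = 28754 mg/h
Convert mg to kg: 28754 / 1e6 = 0.028754 kg/h

0.028754 kg/h


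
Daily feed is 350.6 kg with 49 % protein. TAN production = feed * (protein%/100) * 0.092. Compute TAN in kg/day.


Protein in feed = 350.6 * 49/100 = 171.794 kg/day
TAN = protein * 0.092 = 171.794 * 0.092 = 15.805048 kg/day

15.805048 kg/day


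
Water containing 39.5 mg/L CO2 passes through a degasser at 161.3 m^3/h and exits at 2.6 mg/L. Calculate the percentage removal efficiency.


CO2_out / CO2_in = 2.6 / 39.5 = 0.065822785
Fraction remaining = 0.065822785
efficiency = (1 - 0.065822785) * 100 = 93.4177 %

93.4177 %


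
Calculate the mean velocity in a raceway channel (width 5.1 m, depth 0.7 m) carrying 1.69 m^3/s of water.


Cross-sectional area = W * d = 5.1 * 0.7 = 3.57 m^2
Velocity = Q / A = 1.69 / 3.57 = 0.473389 m/s

0.473389 m/s


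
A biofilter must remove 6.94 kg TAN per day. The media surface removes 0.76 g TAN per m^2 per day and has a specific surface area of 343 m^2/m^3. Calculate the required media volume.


A = 6.94*1000 / 0.76 = 9131.5789 m^2
V = 9131.5789 / 343 = 26.6227

26.6227 m^3


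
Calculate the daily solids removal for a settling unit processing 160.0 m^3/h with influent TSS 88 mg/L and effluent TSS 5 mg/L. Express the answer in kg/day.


Concentration drop: TSS_in - TSS_out = 88 - 5 = 83 mg/L
Hourly solids removed = Q * dTSS = 160.0 m^3/h * 83 mg/L = 13280 g/h  (m^3/h * mg/L = g/h)
Daily solids removed = 13280 * 24 = 318720 g/day
Convert g to kg: 318720 / 1000 = 318.72 kg/day

318.72 kg/day


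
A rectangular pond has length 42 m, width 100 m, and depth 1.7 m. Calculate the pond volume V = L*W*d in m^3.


Base area = L * W = 42 * 100 = 4200 m^2
Volume = area * depth = 4200 * 1.7 = 7140 m^3

7140 m^3


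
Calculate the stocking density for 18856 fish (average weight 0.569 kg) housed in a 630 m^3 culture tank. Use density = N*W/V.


Total biomass = 18856 fish * 0.569 kg = 10729.064 kg
Density = total biomass / volume = 10729.064 / 630 = 17.0303 kg/m^3

17.0303 kg/m^3


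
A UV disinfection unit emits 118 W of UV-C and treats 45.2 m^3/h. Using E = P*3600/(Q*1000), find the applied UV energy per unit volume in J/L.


Energy delivered per hour = 118 W * 3600 s = 424800 J/h
Volume treated per hour = 45.2 m^3/h * 1000 = 45200 L/h
dose = 424800 / 45200 = 9.39823 J/L

9.39823 J/L


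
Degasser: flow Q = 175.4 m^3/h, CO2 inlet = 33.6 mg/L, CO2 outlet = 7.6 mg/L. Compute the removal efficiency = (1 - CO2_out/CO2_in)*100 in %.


CO2_out / CO2_in = 7.6 / 33.6 = 0.22619048
Fraction remaining = 0.22619048
efficiency = (1 - 0.22619048) * 100 = 77.381 %

77.381 %


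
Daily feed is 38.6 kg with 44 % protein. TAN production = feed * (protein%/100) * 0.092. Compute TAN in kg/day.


Protein in feed = 38.6 * 44/100 = 16.984 kg/day
TAN = protein * 0.092 = 16.984 * 0.092 = 1.562528 kg/day

1.562528 kg/day


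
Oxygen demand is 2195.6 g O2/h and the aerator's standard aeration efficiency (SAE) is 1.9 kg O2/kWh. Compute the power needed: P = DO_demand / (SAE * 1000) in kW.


SAE in g O2/kWh = 1.9 * 1000 = 1900 g/kWh
P = DO_demand / SAE_g = 2195.6 / 1900 = 1.15558 kW

1.15558 kW


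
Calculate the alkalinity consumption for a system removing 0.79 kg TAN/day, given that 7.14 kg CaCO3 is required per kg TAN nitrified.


Alkalinity factor: 7.14 kg CaCO3 consumed per kg TAN nitrified
alk = 0.79 kg TAN * 7.14 = 5.6406 kg CaCO3/day

5.6406 kg CaCO3/day


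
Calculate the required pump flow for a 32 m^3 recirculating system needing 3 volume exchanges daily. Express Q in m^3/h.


Daily recirculation volume = 32 m^3 * 3 = 96 m^3/day
Flow rate Q = daily volume / 24 h = 96 / 24 = 4 m^3/h

4 m^3/h


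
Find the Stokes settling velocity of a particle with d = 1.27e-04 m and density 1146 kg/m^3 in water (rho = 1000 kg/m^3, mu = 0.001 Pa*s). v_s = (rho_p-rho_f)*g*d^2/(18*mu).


Density difference: rho_p - rho_f = 1146 - 1000 = 146 kg/m^3
d^2 = (1.27e-04)^2 = 1.6129e-08 m^2
Numerator = (rho_p - rho_f) * g * d^2 = 146 * 9.81 * 1.6129e-08 = 2.3100922e-05
Denominator = 18 * mu = 18 * 0.001 = 0.018
v_s = 2.3100922e-05 / 0.018 = 0.00128338 m/s
Check: Re = rho_f * v_s * d / mu = 1000 * 0.00128338 * 1.27e-04 / 0.001 = 0.163 < 1, so Stokes' law applies.

0.00128338 m/s


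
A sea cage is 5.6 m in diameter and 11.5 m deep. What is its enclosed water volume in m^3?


r = d/2 = 5.6/2 = 2.8 m
Base area = pi*r^2 = pi*2.8^2 = 24.630086 m^2
Volume = 24.630086 * 11.5 = 283.246 m^3

283.246 m^3


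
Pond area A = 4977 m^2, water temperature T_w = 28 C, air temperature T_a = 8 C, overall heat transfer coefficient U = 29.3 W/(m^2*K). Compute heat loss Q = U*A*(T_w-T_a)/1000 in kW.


Temperature difference dT = 28 - 8 = 20 K
Heat loss (W) = U * A * dT = 29.3 * 4977 * 20 = 2916522 W
Convert to kW: 2916522 / 1000 = 2916.522 kW

2916.522 kW


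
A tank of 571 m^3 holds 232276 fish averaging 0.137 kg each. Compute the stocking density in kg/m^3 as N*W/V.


Total biomass = 232276 fish * 0.137 kg = 31821.812 kg
Density = total biomass / volume = 31821.812 / 571 = 55.73 kg/m^3

55.73 kg/m^3


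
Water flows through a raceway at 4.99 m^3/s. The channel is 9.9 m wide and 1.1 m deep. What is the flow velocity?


Cross-sectional area = W * d = 9.9 * 1.1 = 10.89 m^2
Velocity = Q / A = 4.99 / 10.89 = 0.458219 m/s

0.458219 m/s


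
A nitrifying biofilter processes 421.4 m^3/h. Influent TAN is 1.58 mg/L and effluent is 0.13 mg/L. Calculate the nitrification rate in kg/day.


Concentration drop: TAN_in - TAN_out = 1.58 - 0.13 = 1.45 mg/L
Hourly TAN removed = Q * dTAN = 421.4 m^3/h * 1.45 mg/L = 611.03 g/h  (m^3/h * mg/L = g/h)
Daily TAN removed = 611.03 * 24 = 14664.72 g/day
Convert to kg/day: 14664.72 / 1000 = 14.66472 kg/day

14.66472 kg/day


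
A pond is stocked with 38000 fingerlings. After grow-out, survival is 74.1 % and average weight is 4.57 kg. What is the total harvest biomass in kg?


Survivors = 38000 * 74.1/100 = 28158 fish
Harvest biomass = survivors * W_f = 28158 * 4.57 = 128682.06 kg

128682.06 kg


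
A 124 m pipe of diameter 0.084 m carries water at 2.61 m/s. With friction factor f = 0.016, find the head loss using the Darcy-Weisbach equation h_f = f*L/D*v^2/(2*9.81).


v^2 = 2.61^2 = 6.8121 m^2/s^2
L/D = 124/0.084 = 1476.1905
h_f = f*(L/D)*v^2/(2g) = 0.016 * 1476.1905 * 6.8121 / 19.62 = 8.20058 m

8.20058 m


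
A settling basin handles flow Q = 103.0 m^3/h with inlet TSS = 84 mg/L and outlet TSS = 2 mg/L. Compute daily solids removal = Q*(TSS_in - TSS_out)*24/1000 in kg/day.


Concentration drop: TSS_in - TSS_out = 84 - 2 = 82 mg/L
Hourly solids removed = Q * dTSS = 103.0 m^3/h * 82 mg/L = 8446 g/h  (m^3/h * mg/L = g/h)
Daily solids removed = 8446 * 24 = 202704 g/day
Convert g to kg: 202704 / 1000 = 202.704 kg/day

202.704 kg/day


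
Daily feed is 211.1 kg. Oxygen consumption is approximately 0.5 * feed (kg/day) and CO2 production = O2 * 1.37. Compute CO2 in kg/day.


O2 = 211.1 * 0.5 = 105.55
CO2 = 105.55 * 1.37 = 144.6035

144.6035 kg/day


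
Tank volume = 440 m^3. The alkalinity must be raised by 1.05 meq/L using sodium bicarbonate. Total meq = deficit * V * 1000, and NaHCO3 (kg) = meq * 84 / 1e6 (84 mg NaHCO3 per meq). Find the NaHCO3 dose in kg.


Tank volume in L = 440 m^3 * 1000 = 440000 L
Total meq required = 1.05 meq/L * 440000 L = 462000 meq
NaHCO3 mass = 462000 meq * 84 mg/meq / 1e6 = 38.808 kg

38.808 kg


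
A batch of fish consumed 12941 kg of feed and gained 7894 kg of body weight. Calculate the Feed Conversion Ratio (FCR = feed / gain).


FCR = feed consumed / weight gained
FCR = 12941 kg / 7894 kg = 1.63935

1.63935


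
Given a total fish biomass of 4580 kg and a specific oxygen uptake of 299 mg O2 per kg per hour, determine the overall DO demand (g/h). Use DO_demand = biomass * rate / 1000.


Total O2 consumption (mg/h) = 4580 kg * 299 mg/(kg*h) = 1369420 mg/h
Convert to g/h: 1369420 / 1000 = 1369.42 g/h

1369.42 g/h


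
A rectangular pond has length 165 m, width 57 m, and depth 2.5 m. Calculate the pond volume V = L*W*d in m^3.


Base area = L * W = 165 * 57 = 9405 m^2
Volume = area * depth = 9405 * 2.5 = 23512.5 m^3

23512.5 m^3


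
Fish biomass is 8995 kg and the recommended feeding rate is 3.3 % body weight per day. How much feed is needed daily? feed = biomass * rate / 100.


Feeding rate fraction = 3.3% / 100 = 0.033
Daily feed = 8995 kg * 0.033 = 296.835 kg/day

296.835 kg/day


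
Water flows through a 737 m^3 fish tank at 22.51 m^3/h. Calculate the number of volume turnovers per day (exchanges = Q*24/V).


Daily flow volume = 22.51 m^3/h * 24 h = 540.24 m^3/day
Exchanges = daily flow / tank volume = 540.24 / 737 = 0.733026 exchanges/day

0.733026 exchanges/day


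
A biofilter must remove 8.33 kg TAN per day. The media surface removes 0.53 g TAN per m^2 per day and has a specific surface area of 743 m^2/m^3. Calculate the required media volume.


A = 8.33*1000 / 0.53 = 15716.981 m^2
V = 15716.981 / 743 = 21.1534

21.1534 m^3


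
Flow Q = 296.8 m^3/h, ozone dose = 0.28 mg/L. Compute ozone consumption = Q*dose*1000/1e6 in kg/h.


O3 demand (mg/h) = Q * dose * 1000 = 296.8 * 0.28 * 1000 = 83104 mg/h
Convert mg to kg: 83104 / 1e6 = 0.083104 kg/h

0.083104 kg/h


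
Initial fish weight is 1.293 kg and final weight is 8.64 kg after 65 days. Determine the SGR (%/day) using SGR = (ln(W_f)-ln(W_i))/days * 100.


ln(W_f) = ln(8.64) = 2.1564026
ln(W_i) = ln(1.293) = 0.2569651
ln(W_f) - ln(W_i) = 2.1564026 - 0.2569651 = 1.8994375
SGR = 1.8994375 / 65 * 100 = 2.92221 %/day

2.92221 %/day


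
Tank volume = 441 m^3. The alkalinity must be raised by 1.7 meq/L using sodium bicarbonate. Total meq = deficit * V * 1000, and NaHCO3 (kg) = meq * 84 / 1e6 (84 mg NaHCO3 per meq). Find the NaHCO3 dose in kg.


Tank volume in L = 441 m^3 * 1000 = 441000 L
Total meq required = 1.7 meq/L * 441000 L = 749700 meq
NaHCO3 mass = 749700 meq * 84 mg/meq / 1e6 = 62.9748 kg

62.9748 kg


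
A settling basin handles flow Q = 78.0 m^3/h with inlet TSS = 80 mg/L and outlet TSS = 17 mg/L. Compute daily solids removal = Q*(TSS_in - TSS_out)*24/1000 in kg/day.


Concentration drop: TSS_in - TSS_out = 80 - 17 = 63 mg/L
Hourly solids removed = Q * dTSS = 78.0 m^3/h * 63 mg/L = 4914 g/h  (m^3/h * mg/L = g/h)
Daily solids removed = 4914 * 24 = 117936 g/day
Convert g to kg: 117936 / 1000 = 117.936 kg/day

117.936 kg/day


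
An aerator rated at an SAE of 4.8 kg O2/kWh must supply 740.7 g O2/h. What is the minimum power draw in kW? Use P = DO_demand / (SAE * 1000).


SAE in g O2/kWh = 4.8 * 1000 = 4800 g/kWh
P = DO_demand / SAE_g = 740.7 / 4800 = 0.154313 kW

0.154313 kW


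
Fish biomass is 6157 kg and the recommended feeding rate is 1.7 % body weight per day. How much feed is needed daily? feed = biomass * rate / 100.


Feeding rate fraction = 1.7% / 100 = 0.017
Daily feed = 6157 kg * 0.017 = 104.669 kg/day

104.669 kg/day


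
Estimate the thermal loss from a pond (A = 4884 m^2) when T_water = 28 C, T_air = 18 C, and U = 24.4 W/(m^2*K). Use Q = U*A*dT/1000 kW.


Temperature difference dT = 28 - 18 = 10 K
Heat loss (W) = U * A * dT = 24.4 * 4884 * 10 = 1191696 W
Convert to kW: 1191696 / 1000 = 1191.696 kW

1191.696 kW


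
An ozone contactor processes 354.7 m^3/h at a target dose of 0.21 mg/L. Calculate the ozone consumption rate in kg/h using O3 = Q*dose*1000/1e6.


O3 demand (mg/h) = Q * dose * 1000 = 354.7 * 0.21 * 1000 = 74487 mg/h
Convert mg to kg: 74487 / 1e6 = 0.074487 kg/h

0.074487 kg/h


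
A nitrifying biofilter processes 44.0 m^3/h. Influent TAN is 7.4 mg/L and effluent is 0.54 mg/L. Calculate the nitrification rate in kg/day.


Concentration drop: TAN_in - TAN_out = 7.4 - 0.54 = 6.86 mg/L
Hourly TAN removed = Q * dTAN = 44.0 m^3/h * 6.86 mg/L = 301.84 g/h  (m^3/h * mg/L = g/h)
Daily TAN removed = 301.84 * 24 = 7244.16 g/day
Convert to kg/day: 7244.16 / 1000 = 7.24416 kg/day

7.24416 kg/day


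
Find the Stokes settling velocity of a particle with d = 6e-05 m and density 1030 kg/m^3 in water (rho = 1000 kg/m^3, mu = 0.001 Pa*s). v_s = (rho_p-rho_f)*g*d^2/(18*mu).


Density difference: rho_p - rho_f = 1030 - 1000 = 30 kg/m^3
d^2 = (6e-05)^2 = 3.6e-09 m^2
Numerator = (rho_p - rho_f) * g * d^2 = 30 * 9.81 * 3.6e-09 = 1.05948e-06
Denominator = 18 * mu = 18 * 0.001 = 0.018
v_s = 1.05948e-06 / 0.018 = 5.886e-05 m/s
Check: Re = rho_f * v_s * d / mu = 1000 * 5.886e-05 * 6e-05 / 0.001 = 0.00353 < 1, so Stokes' law applies.

5.886e-05 m/s


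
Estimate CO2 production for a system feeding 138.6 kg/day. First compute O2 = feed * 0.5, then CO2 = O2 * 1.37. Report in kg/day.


O2 = 138.6 * 0.5 = 69.3
CO2 = 69.3 * 1.37 = 94.941

94.941 kg/day


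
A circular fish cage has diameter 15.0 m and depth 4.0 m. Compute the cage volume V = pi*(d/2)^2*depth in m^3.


r = d/2 = 15.0/2 = 7.5 m
Base area = pi*r^2 = pi*7.5^2 = 176.71459 m^2
Volume = 176.71459 * 4.0 = 706.858 m^3

706.858 m^3


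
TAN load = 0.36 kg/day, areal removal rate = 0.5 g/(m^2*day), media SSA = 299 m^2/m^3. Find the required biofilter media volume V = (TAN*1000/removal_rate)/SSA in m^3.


A = 0.36*1000 / 0.5 = 720 m^2
V = 720 / 299 = 2.40803

2.40803 m^3


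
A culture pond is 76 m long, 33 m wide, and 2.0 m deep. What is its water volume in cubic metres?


Base area = L * W = 76 * 33 = 2508 m^2
Volume = area * depth = 2508 * 2.0 = 5016 m^3

5016 m^3


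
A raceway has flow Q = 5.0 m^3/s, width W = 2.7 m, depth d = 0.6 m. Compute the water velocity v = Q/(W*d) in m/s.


Cross-sectional area = W * d = 2.7 * 0.6 = 1.62 m^2
Velocity = Q / A = 5.0 / 1.62 = 3.08642 m/s

3.08642 m/s


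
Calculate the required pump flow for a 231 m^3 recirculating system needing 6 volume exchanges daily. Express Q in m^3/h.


Daily recirculation volume = 231 m^3 * 6 = 1386 m^3/day
Flow rate Q = daily volume / 24 h = 1386 / 24 = 57.75 m^3/h

57.75 m^3/h


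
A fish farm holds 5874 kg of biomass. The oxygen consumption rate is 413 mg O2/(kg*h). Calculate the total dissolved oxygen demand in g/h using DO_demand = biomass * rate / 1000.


Total O2 consumption (mg/h) = 5874 kg * 413 mg/(kg*h) = 2425962 mg/h
Convert to g/h: 2425962 / 1000 = 2425.962 g/h

2425.962 g/h


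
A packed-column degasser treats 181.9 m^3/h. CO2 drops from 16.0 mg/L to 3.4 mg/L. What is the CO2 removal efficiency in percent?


CO2_out / CO2_in = 3.4 / 16.0 = 0.2125
Fraction remaining = 0.2125
efficiency = (1 - 0.2125) * 100 = 78.75 %

78.75 %


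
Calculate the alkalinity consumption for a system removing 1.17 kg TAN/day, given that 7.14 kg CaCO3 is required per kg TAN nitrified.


Alkalinity factor: 7.14 kg CaCO3 consumed per kg TAN nitrified
alk = 1.17 kg TAN * 7.14 = 8.3538 kg CaCO3/day

8.3538 kg CaCO3/day


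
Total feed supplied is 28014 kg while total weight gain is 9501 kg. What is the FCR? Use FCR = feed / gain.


FCR = feed consumed / weight gained
FCR = 28014 kg / 9501 kg = 2.94853

2.94853


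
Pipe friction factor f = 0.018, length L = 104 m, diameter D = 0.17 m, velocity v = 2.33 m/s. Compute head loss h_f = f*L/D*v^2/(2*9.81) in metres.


v^2 = 2.33^2 = 5.4289 m^2/s^2
L/D = 104/0.17 = 611.76471
h_f = f*(L/D)*v^2/(2g) = 0.018 * 611.76471 * 5.4289 / 19.62 = 3.04698 m

3.04698 m


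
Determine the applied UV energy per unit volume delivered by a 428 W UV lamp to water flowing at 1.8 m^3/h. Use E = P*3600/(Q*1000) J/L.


Energy delivered per hour = 428 W * 3600 s = 1540800 J/h
Volume treated per hour = 1.8 m^3/h * 1000 = 1800 L/h
dose = 1540800 / 1800 = 856 J/L

856 J/L


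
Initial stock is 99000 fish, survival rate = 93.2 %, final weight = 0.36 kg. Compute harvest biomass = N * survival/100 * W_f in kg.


Survivors = 99000 * 93.2/100 = 92268 fish
Harvest biomass = survivors * W_f = 92268 * 0.36 = 33216.48 kg

33216.48 kg


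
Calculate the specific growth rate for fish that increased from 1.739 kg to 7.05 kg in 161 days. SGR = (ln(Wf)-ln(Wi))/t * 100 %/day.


ln(W_f) = ln(7.05) = 1.9530276
ln(W_i) = ln(1.739) = 0.55331024
ln(W_f) - ln(W_i) = 1.9530276 - 0.55331024 = 1.3997174
SGR = 1.3997174 / 161 * 100 = 0.86939 %/day

0.86939 %/day


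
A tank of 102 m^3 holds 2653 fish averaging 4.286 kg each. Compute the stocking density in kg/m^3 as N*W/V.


Total biomass = 2653 fish * 4.286 kg = 11370.758 kg
Density = total biomass / volume = 11370.758 / 102 = 111.478 kg/m^3

111.478 kg/m^3


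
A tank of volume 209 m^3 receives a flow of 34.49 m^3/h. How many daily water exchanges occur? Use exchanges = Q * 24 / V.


Daily flow volume = 34.49 m^3/h * 24 h = 827.76 m^3/day
Exchanges = daily flow / tank volume = 827.76 / 209 = 3.96057 exchanges/day

3.96057 exchanges/day


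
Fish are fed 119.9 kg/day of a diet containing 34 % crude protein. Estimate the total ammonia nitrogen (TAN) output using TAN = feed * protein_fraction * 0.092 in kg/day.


Protein in feed = 119.9 * 34/100 = 40.766 kg/day
TAN = protein * 0.092 = 40.766 * 0.092 = 3.750472 kg/day

3.750472 kg/day


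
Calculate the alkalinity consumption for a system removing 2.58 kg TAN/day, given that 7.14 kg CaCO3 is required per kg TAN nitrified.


Alkalinity factor: 7.14 kg CaCO3 consumed per kg TAN nitrified
alk = 2.58 kg TAN * 7.14 = 18.4212 kg CaCO3/day

18.4212 kg CaCO3/day


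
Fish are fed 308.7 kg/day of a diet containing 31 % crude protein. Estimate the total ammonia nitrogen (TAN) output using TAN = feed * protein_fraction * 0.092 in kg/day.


Protein in feed = 308.7 * 31/100 = 95.697 kg/day
TAN = protein * 0.092 = 95.697 * 0.092 = 8.804124 kg/day

8.804124 kg/day


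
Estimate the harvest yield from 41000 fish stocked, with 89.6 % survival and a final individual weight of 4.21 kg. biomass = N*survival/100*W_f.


Survivors = 41000 * 89.6/100 = 36736 fish
Harvest biomass = survivors * W_f = 36736 * 4.21 = 154658.56 kg

154658.56 kg


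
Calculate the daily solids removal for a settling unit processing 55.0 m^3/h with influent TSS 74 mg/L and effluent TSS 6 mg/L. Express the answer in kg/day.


Concentration drop: TSS_in - TSS_out = 74 - 6 = 68 mg/L
Hourly solids removed = Q * dTSS = 55.0 m^3/h * 68 mg/L = 3740 g/h  (m^3/h * mg/L = g/h)
Daily solids removed = 3740 * 24 = 89760 g/day
Convert g to kg: 89760 / 1000 = 89.76 kg/day

89.76 kg/day


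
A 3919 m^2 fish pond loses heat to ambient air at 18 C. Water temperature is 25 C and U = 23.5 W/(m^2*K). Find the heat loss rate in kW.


Temperature difference dT = 25 - 18 = 7 K
Heat loss (W) = U * A * dT = 23.5 * 3919 * 7 = 644675.5 W
Convert to kW: 644675.5 / 1000 = 644.6755 kW

644.6755 kW


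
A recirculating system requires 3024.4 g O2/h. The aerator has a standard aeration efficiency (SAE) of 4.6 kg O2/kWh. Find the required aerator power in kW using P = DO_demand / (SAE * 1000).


SAE in g O2/kWh = 4.6 * 1000 = 4600 g/kWh
P = DO_demand / SAE_g = 3024.4 / 4600 = 0.657478 kW

0.657478 kW


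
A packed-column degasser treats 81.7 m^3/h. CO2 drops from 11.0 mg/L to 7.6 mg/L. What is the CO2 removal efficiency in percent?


CO2_out / CO2_in = 7.6 / 11.0 = 0.69090909
Fraction remaining = 0.69090909
efficiency = (1 - 0.69090909) * 100 = 30.9091 %

30.9091 %


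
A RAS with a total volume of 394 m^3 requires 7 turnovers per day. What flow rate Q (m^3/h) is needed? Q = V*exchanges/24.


Daily recirculation volume = 394 m^3 * 7 = 2758 m^3/day
Flow rate Q = daily volume / 24 h = 2758 / 24 = 114.917 m^3/h

114.917 m^3/h


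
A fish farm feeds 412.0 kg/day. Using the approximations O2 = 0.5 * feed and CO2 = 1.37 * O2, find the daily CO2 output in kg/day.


O2 = 412.0 * 0.5 = 206
CO2 = 206 * 1.37 = 282.22

282.22 kg/day


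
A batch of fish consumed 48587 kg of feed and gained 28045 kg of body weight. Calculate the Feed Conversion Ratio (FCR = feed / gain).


FCR = feed consumed / weight gained
FCR = 48587 kg / 28045 kg = 1.73247

1.73247


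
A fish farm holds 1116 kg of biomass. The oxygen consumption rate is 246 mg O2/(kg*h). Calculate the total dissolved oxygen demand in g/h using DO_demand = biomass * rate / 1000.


Total O2 consumption (mg/h) = 1116 kg * 246 mg/(kg*h) = 274536 mg/h
Convert to g/h: 274536 / 1000 = 274.536 g/h

274.536 g/h


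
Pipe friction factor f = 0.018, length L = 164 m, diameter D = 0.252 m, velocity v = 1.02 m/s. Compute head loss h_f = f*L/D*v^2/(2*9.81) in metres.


v^2 = 1.02^2 = 1.0404 m^2/s^2
L/D = 164/0.252 = 650.79365
h_f = f*(L/D)*v^2/(2g) = 0.018 * 650.79365 * 1.0404 / 19.62 = 0.62118 m

0.62118 m


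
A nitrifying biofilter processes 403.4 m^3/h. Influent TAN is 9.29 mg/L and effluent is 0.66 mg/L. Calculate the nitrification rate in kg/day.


Concentration drop: TAN_in - TAN_out = 9.29 - 0.66 = 8.63 mg/L
Hourly TAN removed = Q * dTAN = 403.4 m^3/h * 8.63 mg/L = 3481.342 g/h  (m^3/h * mg/L = g/h)
Daily TAN removed = 3481.342 * 24 = 83552.208 g/day
Convert to kg/day: 83552.208 / 1000 = 83.552208 kg/day

83.552208 kg/day


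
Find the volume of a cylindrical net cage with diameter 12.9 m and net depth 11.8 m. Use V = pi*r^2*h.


r = d/2 = 12.9/2 = 6.45 m
Base area = pi*r^2 = pi*6.45^2 = 130.69811 m^2
Volume = 130.69811 * 11.8 = 1542.24 m^3

1542.24 m^3


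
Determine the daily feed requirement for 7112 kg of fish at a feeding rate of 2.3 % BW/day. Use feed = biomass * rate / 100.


Feeding rate fraction = 2.3% / 100 = 0.023
Daily feed = 7112 kg * 0.023 = 163.576 kg/day

163.576 kg/day


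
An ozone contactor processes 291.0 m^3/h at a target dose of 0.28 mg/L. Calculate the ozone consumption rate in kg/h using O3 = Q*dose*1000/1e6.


O3 demand (mg/h) = Q * dose * 1000 = 291.0 * 0.28 * 1000 = 81480 mg/h
Convert mg to kg: 81480 / 1e6 = 0.08148 kg/h

0.08148 kg/h


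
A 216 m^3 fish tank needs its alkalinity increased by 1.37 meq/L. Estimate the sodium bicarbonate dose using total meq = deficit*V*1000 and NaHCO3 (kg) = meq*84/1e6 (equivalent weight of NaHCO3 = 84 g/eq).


Tank volume in L = 216 m^3 * 1000 = 216000 L
Total meq required = 1.37 meq/L * 216000 L = 295920 meq
NaHCO3 mass = 295920 meq * 84 mg/meq / 1e6 = 24.8573 kg

24.8573 kg


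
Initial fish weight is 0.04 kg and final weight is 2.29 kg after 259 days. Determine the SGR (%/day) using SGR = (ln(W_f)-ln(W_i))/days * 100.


ln(W_f) = ln(2.29) = 0.82855182
ln(W_i) = ln(0.04) = -3.2188758
ln(W_f) - ln(W_i) = 0.82855182 - -3.2188758 = 4.0474276
SGR = 4.0474276 / 259 * 100 = 1.56271 %/day

1.56271 %/day


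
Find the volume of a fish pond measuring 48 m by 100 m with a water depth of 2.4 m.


Base area = L * W = 48 * 100 = 4800 m^2
Volume = area * depth = 4800 * 2.4 = 11520 m^3

11520 m^3


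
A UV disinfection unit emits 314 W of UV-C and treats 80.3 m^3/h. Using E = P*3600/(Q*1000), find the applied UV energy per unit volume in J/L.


Energy delivered per hour = 314 W * 3600 s = 1130400 J/h
Volume treated per hour = 80.3 m^3/h * 1000 = 80300 L/h
dose = 1130400 / 80300 = 14.0772 J/L

14.0772 J/L


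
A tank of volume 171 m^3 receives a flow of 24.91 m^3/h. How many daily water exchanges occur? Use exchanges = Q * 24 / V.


Daily flow volume = 24.91 m^3/h * 24 h = 597.84 m^3/day
Exchanges = daily flow / tank volume = 597.84 / 171 = 3.49614 exchanges/day

3.49614 exchanges/day


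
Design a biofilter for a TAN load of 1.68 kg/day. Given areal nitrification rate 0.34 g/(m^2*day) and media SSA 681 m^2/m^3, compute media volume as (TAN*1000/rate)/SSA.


A = 1.68*1000 / 0.34 = 4941.1765 m^2
V = 4941.1765 / 681 = 7.25577

7.25577 m^3


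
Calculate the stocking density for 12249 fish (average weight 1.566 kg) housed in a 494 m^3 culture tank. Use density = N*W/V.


Total biomass = 12249 fish * 1.566 kg = 19181.934 kg
Density = total biomass / volume = 19181.934 / 494 = 38.8298 kg/m^3

38.8298 kg/m^3


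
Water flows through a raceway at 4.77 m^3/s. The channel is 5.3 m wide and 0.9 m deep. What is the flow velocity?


Cross-sectional area = W * d = 5.3 * 0.9 = 4.77 m^2
Velocity = Q / A = 4.77 / 4.77 = 1 m/s

1 m/s


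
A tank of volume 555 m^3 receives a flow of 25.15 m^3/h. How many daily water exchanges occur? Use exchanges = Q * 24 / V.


Daily flow volume = 25.15 m^3/h * 24 h = 603.6 m^3/day
Exchanges = daily flow / tank volume = 603.6 / 555 = 1.08757 exchanges/day

1.08757 exchanges/day


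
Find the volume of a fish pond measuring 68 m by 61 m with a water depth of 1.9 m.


Base area = L * W = 68 * 61 = 4148 m^2
Volume = area * depth = 4148 * 1.9 = 7881.2 m^3

7881.2 m^3


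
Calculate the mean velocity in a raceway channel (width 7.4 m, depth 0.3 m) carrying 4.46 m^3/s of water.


Cross-sectional area = W * d = 7.4 * 0.3 = 2.22 m^2
Velocity = Q / A = 4.46 / 2.22 = 2.00901 m/s

2.00901 m/s


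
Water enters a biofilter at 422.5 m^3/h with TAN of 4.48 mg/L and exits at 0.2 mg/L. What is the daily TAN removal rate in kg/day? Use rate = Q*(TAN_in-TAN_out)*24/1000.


Concentration drop: TAN_in - TAN_out = 4.48 - 0.2 = 4.28 mg/L
Hourly TAN removed = Q * dTAN = 422.5 m^3/h * 4.28 mg/L = 1808.3 g/h  (m^3/h * mg/L = g/h)
Daily TAN removed = 1808.3 * 24 = 43399.2 g/day
Convert to kg/day: 43399.2 / 1000 = 43.3992 kg/day

43.3992 kg/day


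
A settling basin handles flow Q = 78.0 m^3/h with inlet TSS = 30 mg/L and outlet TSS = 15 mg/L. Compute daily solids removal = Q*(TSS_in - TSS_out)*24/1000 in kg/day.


Concentration drop: TSS_in - TSS_out = 30 - 15 = 15 mg/L
Hourly solids removed = Q * dTSS = 78.0 m^3/h * 15 mg/L = 1170 g/h  (m^3/h * mg/L = g/h)
Daily solids removed = 1170 * 24 = 28080 g/day
Convert g to kg: 28080 / 1000 = 28.08 kg/day

28.08 kg/day


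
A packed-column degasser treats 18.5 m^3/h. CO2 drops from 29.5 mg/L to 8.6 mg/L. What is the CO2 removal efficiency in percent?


CO2_out / CO2_in = 8.6 / 29.5 = 0.29152542
Fraction remaining = 0.29152542
efficiency = (1 - 0.29152542) * 100 = 70.8475 %

70.8475 %


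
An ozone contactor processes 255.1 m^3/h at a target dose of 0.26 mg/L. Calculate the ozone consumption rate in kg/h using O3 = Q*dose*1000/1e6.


O3 demand (mg/h) = Q * dose * 1000 = 255.1 * 0.26 * 1000 = 66326 mg/h
Convert mg to kg: 66326 / 1e6 = 0.066326 kg/h

0.066326 kg/h


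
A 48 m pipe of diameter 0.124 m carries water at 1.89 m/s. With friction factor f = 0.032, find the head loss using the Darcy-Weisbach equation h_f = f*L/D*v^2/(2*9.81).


v^2 = 1.89^2 = 3.5721 m^2/s^2
L/D = 48/0.124 = 387.09677
h_f = f*(L/D)*v^2/(2g) = 0.032 * 387.09677 * 3.5721 / 19.62 = 2.25525 m

2.25525 m


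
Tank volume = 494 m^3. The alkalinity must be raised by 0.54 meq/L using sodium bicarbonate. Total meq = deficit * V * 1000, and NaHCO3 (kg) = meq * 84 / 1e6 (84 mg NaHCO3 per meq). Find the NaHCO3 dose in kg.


Tank volume in L = 494 m^3 * 1000 = 494000 L
Total meq required = 0.54 meq/L * 494000 L = 266760 meq
NaHCO3 mass = 266760 meq * 84 mg/meq / 1e6 = 22.4078 kg

22.4078 kg


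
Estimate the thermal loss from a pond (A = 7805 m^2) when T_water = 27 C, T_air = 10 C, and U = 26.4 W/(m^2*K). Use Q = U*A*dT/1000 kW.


Temperature difference dT = 27 - 10 = 17 K
Heat loss (W) = U * A * dT = 26.4 * 7805 * 17 = 3502884 W
Convert to kW: 3502884 / 1000 = 3502.884 kW

3502.884 kW


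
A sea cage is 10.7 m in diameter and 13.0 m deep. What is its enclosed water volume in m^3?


r = d/2 = 10.7/2 = 5.35 m
Base area = pi*r^2 = pi*5.35^2 = 89.920236 m^2
Volume = 89.920236 * 13.0 = 1168.96 m^3

1168.96 m^3


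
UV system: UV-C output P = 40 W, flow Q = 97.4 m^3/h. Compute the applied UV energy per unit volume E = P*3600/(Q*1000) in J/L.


Energy delivered per hour = 40 W * 3600 s = 144000 J/h
Volume treated per hour = 97.4 m^3/h * 1000 = 97400 L/h
dose = 144000 / 97400 = 1.47844 J/L

1.47844 J/L


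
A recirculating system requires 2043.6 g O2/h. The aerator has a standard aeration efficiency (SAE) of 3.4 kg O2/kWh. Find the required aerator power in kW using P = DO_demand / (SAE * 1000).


SAE in g O2/kWh = 3.4 * 1000 = 3400 g/kWh
P = DO_demand / SAE_g = 2043.6 / 3400 = 0.601059 kW

0.601059 kW


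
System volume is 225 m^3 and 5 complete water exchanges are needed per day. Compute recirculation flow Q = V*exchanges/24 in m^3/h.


Daily recirculation volume = 225 m^3 * 5 = 1125 m^3/day
Flow rate Q = daily volume / 24 h = 1125 / 24 = 46.875 m^3/h

46.875 m^3/h


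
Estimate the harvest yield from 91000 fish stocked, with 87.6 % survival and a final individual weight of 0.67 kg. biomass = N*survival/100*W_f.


Survivors = 91000 * 87.6/100 = 79716 fish
Harvest biomass = survivors * W_f = 79716 * 0.67 = 53409.72 kg

53409.72 kg


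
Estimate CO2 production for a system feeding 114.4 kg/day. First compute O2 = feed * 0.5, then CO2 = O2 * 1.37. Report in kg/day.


O2 = 114.4 * 0.5 = 57.2
CO2 = 57.2 * 1.37 = 78.364

78.364 kg/day


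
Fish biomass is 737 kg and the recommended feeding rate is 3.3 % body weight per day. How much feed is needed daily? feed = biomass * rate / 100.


Feeding rate fraction = 3.3% / 100 = 0.033
Daily feed = 737 kg * 0.033 = 24.321 kg/day

24.321 kg/day


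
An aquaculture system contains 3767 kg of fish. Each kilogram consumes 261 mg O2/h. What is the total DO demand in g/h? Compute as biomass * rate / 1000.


Total O2 consumption (mg/h) = 3767 kg * 261 mg/(kg*h) = 983187 mg/h
Convert to g/h: 983187 / 1000 = 983.187 g/h

983.187 g/h


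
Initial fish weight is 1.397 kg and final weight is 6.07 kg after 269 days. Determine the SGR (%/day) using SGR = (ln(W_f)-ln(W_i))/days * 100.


ln(W_f) = ln(6.07) = 1.8033586
ln(W_i) = ln(1.397) = 0.33432708
ln(W_f) - ln(W_i) = 1.8033586 - 0.33432708 = 1.4690315
SGR = 1.4690315 / 269 * 100 = 0.546108 %/day

0.546108 %/day


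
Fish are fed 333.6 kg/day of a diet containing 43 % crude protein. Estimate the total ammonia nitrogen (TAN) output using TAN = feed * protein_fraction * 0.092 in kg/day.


Protein in feed = 333.6 * 43/100 = 143.448 kg/day
TAN = protein * 0.092 = 143.448 * 0.092 = 13.197216 kg/day

13.197216 kg/day


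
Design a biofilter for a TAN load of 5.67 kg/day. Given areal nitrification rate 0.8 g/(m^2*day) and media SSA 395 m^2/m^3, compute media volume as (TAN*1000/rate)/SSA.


A = 5.67*1000 / 0.8 = 7087.5 m^2
V = 7087.5 / 395 = 17.943

17.943 m^3


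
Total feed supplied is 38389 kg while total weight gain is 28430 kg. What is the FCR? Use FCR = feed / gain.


FCR = feed consumed / weight gained
FCR = 38389 kg / 28430 kg = 1.3503

1.3503


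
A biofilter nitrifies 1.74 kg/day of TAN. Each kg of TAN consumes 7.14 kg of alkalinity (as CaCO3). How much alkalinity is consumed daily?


Alkalinity factor: 7.14 kg CaCO3 consumed per kg TAN nitrified
alk = 1.74 kg TAN * 7.14 = 12.4236 kg CaCO3/day

12.4236 kg CaCO3/day


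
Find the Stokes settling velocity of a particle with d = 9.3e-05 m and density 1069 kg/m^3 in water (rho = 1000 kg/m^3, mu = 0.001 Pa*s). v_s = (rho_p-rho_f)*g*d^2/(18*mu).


Density difference: rho_p - rho_f = 1069 - 1000 = 69 kg/m^3
d^2 = (9.3e-05)^2 = 8.649e-09 m^2
Numerator = (rho_p - rho_f) * g * d^2 = 69 * 9.81 * 8.649e-09 = 5.8544216e-06
Denominator = 18 * mu = 18 * 0.001 = 0.018
v_s = 5.8544216e-06 / 0.018 = 3.25246e-04 m/s
Check: Re = rho_f * v_s * d / mu = 1000 * 3.25246e-04 * 9.3e-05 / 0.001 = 0.0302 < 1, so Stokes' law applies.

3.25246e-04 m/s


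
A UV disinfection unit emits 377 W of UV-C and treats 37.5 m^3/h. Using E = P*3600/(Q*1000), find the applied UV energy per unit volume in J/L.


Energy delivered per hour = 377 W * 3600 s = 1357200 J/h
Volume treated per hour = 37.5 m^3/h * 1000 = 37500 L/h
dose = 1357200 / 37500 = 36.192 J/L

36.192 J/L


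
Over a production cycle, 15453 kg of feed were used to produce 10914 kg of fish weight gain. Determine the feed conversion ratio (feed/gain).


FCR = feed consumed / weight gained
FCR = 15453 kg / 10914 kg = 1.41589

1.41589


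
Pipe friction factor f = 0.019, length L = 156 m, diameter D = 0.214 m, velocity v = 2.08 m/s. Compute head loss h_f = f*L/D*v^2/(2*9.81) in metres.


v^2 = 2.08^2 = 4.3264 m^2/s^2
L/D = 156/0.214 = 728.97196
h_f = f*(L/D)*v^2/(2g) = 0.019 * 728.97196 * 4.3264 / 19.62 = 3.05416 m

3.05416 m


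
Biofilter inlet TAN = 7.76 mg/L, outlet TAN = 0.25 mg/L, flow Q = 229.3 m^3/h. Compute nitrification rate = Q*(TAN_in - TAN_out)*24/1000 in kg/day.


Concentration drop: TAN_in - TAN_out = 7.76 - 0.25 = 7.51 mg/L
Hourly TAN removed = Q * dTAN = 229.3 m^3/h * 7.51 mg/L = 1722.043 g/h  (m^3/h * mg/L = g/h)
Daily TAN removed = 1722.043 * 24 = 41329.032 g/day
Convert to kg/day: 41329.032 / 1000 = 41.329032 kg/day

41.329032 kg/day


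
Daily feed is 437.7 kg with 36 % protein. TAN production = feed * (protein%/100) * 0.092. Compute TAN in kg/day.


Protein in feed = 437.7 * 36/100 = 157.572 kg/day
TAN = protein * 0.092 = 157.572 * 0.092 = 14.496624 kg/day

14.496624 kg/day


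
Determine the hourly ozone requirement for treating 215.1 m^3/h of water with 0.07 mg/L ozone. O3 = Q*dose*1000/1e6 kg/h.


O3 demand (mg/h) = Q * dose * 1000 = 215.1 * 0.07 * 1000 = 15057 mg/h
Convert mg to kg: 15057 / 1e6 = 0.015057 kg/h

0.015057 kg/h


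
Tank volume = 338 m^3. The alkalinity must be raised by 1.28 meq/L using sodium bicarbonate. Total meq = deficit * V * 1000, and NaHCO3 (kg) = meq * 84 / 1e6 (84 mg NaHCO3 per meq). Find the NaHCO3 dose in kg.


Tank volume in L = 338 m^3 * 1000 = 338000 L
Total meq required = 1.28 meq/L * 338000 L = 432640 meq
NaHCO3 mass = 432640 meq * 84 mg/meq / 1e6 = 36.3418 kg

36.3418 kg


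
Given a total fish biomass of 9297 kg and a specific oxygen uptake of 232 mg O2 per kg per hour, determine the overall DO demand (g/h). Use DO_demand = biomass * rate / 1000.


Total O2 consumption (mg/h) = 9297 kg * 232 mg/(kg*h) = 2156904 mg/h
Convert to g/h: 2156904 / 1000 = 2156.904 g/h

2156.904 g/h


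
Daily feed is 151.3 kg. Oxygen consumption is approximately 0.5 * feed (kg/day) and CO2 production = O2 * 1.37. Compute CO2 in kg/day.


O2 = 151.3 * 0.5 = 75.65
CO2 = 75.65 * 1.37 = 103.6405

103.6405 kg/day
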